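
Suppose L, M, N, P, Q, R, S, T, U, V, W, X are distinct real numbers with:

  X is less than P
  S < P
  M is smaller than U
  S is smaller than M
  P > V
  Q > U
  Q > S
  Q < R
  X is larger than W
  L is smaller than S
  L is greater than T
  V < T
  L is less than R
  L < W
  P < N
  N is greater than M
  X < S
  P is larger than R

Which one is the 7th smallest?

M

Chaining the given pairs: V < T < L < W < X < S < M < U < Q < R < P < N.
The 7th smallest is M.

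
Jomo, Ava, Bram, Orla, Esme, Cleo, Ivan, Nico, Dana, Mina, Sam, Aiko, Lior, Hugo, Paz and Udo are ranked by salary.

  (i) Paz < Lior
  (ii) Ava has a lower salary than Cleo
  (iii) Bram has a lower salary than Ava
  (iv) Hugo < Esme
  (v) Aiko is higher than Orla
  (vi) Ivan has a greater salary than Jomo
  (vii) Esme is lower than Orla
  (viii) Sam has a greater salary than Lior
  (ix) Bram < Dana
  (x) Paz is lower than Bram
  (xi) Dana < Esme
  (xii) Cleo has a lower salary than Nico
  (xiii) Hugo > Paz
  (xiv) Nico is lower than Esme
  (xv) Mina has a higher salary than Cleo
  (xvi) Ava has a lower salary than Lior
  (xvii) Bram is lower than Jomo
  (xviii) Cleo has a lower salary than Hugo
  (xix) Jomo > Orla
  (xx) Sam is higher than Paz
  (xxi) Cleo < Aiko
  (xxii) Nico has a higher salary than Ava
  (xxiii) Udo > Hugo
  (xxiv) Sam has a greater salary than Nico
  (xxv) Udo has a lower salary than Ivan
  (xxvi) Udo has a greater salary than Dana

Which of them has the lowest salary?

Chaining upward from Paz: directly above it, Bram, Hugo, Lior, Sam; then Ava, Dana, Udo, Esme, Jomo; then Cleo, Nico, Orla, Ivan; then Aiko, Mina.
That covers every other element, and nothing is given below Paz, so Paz is the lowest salary.

Paz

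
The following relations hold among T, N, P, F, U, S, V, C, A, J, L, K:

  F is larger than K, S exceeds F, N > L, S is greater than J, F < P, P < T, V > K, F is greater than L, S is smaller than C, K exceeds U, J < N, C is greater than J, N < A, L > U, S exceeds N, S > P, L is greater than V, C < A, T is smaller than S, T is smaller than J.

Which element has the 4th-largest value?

Piecing the relations together gives one ordering: U < K < V < L < F < P < T < J < N < S < C < A.
Counting 4 from the largest end gives N.

N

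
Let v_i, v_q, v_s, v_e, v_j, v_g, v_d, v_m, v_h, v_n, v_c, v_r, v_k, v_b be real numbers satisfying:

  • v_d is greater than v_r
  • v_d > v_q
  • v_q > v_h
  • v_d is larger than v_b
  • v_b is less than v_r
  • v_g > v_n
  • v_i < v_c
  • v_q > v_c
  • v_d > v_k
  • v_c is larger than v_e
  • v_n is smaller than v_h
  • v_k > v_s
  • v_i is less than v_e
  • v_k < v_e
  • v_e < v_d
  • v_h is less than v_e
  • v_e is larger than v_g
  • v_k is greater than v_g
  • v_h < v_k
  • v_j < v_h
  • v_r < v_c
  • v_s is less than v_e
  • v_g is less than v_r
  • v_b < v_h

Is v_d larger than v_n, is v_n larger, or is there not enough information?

v_d

v_n < v_g and v_g < v_e give v_n < v_e.
With v_e < v_c: v_n < v_g < v_e < v_c.
Then v_c < v_q extends the chain to v_q.
Then v_q < v_d extends the chain to v_d.
So v_d is larger.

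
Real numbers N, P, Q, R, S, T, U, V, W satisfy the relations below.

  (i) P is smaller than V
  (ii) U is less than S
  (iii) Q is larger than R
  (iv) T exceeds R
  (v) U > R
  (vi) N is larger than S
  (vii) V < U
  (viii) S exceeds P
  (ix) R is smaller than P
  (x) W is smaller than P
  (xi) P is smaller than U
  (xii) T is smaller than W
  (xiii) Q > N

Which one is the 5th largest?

V

The consecutive relations fix a unique order: R < T < W < P < V < U < S < N < Q.
Counting 5 from the largest end gives V.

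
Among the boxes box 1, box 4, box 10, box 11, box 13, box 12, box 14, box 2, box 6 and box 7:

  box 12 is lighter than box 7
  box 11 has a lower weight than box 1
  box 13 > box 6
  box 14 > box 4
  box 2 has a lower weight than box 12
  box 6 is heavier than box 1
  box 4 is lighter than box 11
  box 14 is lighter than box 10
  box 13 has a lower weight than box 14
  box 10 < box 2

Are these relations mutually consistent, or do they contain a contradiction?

consistent

The single ordering box 4 < box 11 < box 1 < box 6 < box 13 < box 14 < box 10 < box 2 < box 12 < box 7 satisfies every listed relation, so no contradiction arises.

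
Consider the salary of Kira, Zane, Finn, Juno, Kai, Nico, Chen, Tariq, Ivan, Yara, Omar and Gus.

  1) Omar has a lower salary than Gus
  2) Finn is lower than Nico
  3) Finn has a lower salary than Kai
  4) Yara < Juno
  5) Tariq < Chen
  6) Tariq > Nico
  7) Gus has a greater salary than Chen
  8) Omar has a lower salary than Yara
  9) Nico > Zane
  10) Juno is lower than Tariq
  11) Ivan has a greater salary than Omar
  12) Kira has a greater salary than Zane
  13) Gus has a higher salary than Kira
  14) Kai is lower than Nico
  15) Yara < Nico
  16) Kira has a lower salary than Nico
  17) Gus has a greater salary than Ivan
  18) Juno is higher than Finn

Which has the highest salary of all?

Gus

Omar is not greatest since Omar < Ivan; Zane is not greatest since Zane < Nico; Yara is not greatest since Yara < Nico; Finn is not greatest since Finn < Kai; Kai is not greatest since Kai < Nico; Juno is not greatest since Juno < Tariq; Kira is not greatest since Kira < Gus; Nico is not greatest since Nico < Tariq; Tariq is not greatest since Tariq < Chen; Chen is not greatest since Chen < Gus; Ivan is not greatest since Ivan < Gus.
Only Gus has nothing above it, so Gus is the highest salary.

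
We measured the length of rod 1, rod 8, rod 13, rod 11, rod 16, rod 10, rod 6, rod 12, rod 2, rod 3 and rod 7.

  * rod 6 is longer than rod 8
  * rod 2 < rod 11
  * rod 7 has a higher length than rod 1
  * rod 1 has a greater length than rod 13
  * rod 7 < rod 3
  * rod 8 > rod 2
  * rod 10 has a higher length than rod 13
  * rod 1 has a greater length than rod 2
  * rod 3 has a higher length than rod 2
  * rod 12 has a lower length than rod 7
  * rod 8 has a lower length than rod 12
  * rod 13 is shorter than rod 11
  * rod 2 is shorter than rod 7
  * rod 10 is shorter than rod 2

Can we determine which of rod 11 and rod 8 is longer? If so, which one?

Following every chain through rod 8: above rod 8 we get rod 6, rod 12, rod 7, rod 3; below rod 8 we get rod 13, rod 10, rod 2.
rod 11 is not reached, and no chain runs the other way from rod 11 to rod 8.
So the given relations leave the order of rod 8 and rod 11 undetermined.

undetermined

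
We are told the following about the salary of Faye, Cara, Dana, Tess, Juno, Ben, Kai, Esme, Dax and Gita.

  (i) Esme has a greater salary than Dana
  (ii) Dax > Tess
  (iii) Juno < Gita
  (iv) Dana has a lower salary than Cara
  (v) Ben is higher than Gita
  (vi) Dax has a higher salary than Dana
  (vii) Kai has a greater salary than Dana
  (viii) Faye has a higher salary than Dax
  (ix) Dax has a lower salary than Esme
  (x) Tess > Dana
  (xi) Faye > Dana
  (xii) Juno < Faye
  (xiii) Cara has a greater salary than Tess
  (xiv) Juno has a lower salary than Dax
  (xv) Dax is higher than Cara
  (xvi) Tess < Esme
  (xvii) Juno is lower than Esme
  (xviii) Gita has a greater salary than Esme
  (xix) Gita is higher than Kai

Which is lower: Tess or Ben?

Chaining the given relations: Tess < Cara < Dax < Esme < Gita < Ben.
So Tess < Ben; Tess is the lower of the two.

Tess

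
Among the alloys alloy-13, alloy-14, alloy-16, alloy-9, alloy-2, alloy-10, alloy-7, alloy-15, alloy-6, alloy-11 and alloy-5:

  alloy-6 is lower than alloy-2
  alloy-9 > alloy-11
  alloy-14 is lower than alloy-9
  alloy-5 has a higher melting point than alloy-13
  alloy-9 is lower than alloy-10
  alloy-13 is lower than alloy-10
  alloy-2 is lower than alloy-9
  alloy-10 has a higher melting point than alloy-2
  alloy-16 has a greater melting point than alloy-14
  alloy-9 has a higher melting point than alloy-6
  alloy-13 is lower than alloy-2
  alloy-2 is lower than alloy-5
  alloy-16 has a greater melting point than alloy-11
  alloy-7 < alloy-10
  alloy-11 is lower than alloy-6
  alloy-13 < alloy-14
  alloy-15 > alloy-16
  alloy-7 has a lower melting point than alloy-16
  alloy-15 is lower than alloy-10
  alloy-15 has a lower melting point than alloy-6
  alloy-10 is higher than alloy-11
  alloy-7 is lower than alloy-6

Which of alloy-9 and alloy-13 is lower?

Link the given pairs in sequence: alloy-13 < alloy-14; alloy-14 < alloy-16; alloy-16 < alloy-15; alloy-15 < alloy-6; alloy-6 < alloy-2; alloy-2 < alloy-9.
Chaining these gives alloy-13 < alloy-14 < alloy-16 < alloy-15 < alloy-6 < alloy-2 < alloy-9.
So alloy-13 < alloy-9; alloy-13 is the lower of the two.

alloy-13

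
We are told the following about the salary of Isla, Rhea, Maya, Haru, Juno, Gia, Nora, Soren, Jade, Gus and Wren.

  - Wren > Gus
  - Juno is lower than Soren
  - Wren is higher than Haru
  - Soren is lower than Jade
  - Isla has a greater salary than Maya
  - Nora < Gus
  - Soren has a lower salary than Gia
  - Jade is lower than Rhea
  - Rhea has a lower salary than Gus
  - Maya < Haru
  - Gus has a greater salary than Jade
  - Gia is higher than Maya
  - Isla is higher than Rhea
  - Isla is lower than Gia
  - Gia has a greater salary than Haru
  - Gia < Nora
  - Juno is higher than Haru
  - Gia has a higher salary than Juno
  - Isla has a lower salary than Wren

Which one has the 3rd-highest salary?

Nora

Piecing the relations together gives one ordering: Maya < Haru < Juno < Soren < Jade < Rhea < Isla < Gia < Nora < Gus < Wren.
The 3rd largest is Nora.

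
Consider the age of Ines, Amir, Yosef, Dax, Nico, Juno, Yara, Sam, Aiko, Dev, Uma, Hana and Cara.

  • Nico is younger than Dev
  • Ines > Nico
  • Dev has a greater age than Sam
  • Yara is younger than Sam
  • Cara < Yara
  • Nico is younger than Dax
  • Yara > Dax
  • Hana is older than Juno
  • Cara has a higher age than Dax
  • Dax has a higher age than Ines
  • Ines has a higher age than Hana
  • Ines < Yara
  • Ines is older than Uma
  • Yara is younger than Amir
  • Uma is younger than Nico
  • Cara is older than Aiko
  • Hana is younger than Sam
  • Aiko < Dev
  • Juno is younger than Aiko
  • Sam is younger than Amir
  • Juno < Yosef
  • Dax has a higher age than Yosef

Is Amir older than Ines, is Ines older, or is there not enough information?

Ines < Dax and Dax < Cara give Ines < Cara.
With Cara < Yara: Ines < Dax < Cara < Yara.
Then Yara < Sam extends the chain to Sam.
Then Sam < Amir extends the chain to Amir.
So Amir is older.

Amir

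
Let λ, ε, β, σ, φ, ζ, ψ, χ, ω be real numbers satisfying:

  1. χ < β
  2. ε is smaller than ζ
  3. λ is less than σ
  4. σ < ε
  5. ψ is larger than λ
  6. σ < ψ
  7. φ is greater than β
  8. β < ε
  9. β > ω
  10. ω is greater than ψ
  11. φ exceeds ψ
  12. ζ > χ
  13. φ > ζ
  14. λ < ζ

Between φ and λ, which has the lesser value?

λ

λ < σ and σ < ψ give λ < ψ.
Then ψ < ω extends the chain to ω.
With ω < β: λ < σ < ψ < ω < β.
With β < ε: λ < σ < ψ < ω < β < ε.
Then ε < ζ extends the chain to ζ.
With ζ < φ: λ < σ < ψ < ω < β < ε < ζ < φ.
So λ < φ; λ is the smaller of the two.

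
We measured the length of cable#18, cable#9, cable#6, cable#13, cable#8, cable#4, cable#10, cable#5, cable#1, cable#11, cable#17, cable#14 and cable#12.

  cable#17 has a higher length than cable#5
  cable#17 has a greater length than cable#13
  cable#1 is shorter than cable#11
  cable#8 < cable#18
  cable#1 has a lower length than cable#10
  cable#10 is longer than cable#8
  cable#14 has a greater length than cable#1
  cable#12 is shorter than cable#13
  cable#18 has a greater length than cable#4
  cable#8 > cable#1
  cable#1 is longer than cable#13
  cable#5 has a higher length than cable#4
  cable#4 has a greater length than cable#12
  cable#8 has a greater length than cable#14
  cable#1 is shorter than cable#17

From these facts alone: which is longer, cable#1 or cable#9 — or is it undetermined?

Following every chain through cable#1: above cable#1 we get cable#14, cable#11, cable#8, cable#10, cable#18, cable#17; below cable#1 we get cable#12, cable#13.
cable#9 is not reached, and no chain runs the other way from cable#9 to cable#1.
So the given relations leave the order of cable#1 and cable#9 undetermined.

undetermined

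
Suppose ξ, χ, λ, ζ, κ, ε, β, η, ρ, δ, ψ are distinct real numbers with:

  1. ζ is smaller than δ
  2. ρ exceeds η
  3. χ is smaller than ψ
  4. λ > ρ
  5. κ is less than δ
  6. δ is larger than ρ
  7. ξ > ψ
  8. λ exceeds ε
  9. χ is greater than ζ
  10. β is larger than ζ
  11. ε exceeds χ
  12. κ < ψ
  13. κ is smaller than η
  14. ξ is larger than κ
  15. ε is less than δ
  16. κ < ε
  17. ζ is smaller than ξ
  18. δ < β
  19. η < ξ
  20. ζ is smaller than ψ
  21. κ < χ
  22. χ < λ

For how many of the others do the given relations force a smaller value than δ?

Directly below δ: κ, ζ, ε, ρ.
One step further: η, χ (6 so far).
Nothing else is reachable below δ; 6 in all.

6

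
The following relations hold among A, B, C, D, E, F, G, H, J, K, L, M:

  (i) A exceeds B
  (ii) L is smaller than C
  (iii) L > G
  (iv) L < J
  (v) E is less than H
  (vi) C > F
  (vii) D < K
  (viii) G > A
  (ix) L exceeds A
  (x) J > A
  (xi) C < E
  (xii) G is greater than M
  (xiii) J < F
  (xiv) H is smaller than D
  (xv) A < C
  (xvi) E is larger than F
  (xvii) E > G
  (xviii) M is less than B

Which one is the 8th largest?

Chaining the given pairs: M < B < A < G < L < J < F < C < E < H < D < K.
Counting 8 from the largest end gives L.

L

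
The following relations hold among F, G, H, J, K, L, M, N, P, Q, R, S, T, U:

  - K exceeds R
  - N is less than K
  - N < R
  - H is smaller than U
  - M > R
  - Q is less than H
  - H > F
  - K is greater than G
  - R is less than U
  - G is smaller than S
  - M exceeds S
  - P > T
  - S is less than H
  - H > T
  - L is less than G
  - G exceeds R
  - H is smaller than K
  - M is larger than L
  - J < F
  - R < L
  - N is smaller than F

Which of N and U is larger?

Following the relations from N: N < R < L < G < S < H < U.
So N < U; U is the larger of the two.

U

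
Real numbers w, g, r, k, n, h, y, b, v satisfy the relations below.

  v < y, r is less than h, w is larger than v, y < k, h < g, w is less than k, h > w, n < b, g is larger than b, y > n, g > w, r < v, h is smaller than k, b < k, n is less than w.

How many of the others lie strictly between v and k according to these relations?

The relations place v below k. An element lies strictly between them when it is forced above v and also forced below k.
Above v: {y, w, h, g}. Below k: {r, n, b, y, w, h}.
Intersection: {y, w, h} — 3.

3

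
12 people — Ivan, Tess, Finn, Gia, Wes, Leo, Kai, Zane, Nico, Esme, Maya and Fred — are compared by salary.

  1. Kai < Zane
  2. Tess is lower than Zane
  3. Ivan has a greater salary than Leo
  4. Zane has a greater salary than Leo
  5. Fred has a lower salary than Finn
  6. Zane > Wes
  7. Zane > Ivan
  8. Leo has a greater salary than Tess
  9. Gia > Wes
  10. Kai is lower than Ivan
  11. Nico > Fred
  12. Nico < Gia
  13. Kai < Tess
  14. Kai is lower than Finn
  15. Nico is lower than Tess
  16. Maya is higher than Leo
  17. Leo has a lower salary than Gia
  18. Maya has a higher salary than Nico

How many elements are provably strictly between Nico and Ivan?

2

Chaining upward from Nico reaches: Tess, Leo, Maya, Gia, Zane.
Chaining downward from Ivan reaches: Fred, Kai, Tess, Leo.
Strictly between Nico and Ivan are those in both lists: Tess, Leo — 2 elements.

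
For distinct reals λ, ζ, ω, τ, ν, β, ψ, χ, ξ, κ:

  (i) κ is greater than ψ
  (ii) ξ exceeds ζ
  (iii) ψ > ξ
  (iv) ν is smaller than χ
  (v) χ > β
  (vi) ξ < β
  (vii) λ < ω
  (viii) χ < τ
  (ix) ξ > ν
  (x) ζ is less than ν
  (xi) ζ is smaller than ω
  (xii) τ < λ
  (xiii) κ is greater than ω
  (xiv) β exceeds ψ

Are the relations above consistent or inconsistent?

Every relation is compatible with ζ < ν < ξ < ψ < β < χ < τ < λ < ω < κ; the set is consistent.

consistent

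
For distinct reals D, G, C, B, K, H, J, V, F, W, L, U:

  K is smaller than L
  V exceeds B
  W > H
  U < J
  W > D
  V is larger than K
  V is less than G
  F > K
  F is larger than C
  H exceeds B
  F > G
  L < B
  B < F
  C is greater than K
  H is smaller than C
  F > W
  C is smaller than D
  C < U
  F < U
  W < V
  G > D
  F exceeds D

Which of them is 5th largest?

Chaining the given pairs: K < L < B < H < C < D < W < V < G < F < U < J.
The 5th largest is V.

V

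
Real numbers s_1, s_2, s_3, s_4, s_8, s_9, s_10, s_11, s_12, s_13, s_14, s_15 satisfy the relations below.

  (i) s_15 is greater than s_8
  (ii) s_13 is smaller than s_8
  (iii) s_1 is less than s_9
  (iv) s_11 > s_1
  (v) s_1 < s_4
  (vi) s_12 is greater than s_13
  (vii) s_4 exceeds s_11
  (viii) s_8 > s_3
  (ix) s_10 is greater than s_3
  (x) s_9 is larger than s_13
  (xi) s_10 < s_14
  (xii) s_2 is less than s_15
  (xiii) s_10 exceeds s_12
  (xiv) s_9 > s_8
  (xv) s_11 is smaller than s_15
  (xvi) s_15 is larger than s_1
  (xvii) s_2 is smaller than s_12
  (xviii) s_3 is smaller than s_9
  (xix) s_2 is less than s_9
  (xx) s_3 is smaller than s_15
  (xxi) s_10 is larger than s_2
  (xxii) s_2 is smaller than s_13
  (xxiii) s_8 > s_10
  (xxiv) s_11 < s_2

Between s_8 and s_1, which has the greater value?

s_1 < s_11 and s_11 < s_2 give s_1 < s_2.
With s_2 < s_13: s_1 < s_11 < s_2 < s_13.
Then s_13 < s_12 extends the chain to s_12.
Then s_12 < s_10 extends the chain to s_10.
With s_10 < s_8: s_1 < s_11 < s_2 < s_13 < s_12 < s_10 < s_8.
So s_1 < s_8; s_8 is the larger of the two.

s_8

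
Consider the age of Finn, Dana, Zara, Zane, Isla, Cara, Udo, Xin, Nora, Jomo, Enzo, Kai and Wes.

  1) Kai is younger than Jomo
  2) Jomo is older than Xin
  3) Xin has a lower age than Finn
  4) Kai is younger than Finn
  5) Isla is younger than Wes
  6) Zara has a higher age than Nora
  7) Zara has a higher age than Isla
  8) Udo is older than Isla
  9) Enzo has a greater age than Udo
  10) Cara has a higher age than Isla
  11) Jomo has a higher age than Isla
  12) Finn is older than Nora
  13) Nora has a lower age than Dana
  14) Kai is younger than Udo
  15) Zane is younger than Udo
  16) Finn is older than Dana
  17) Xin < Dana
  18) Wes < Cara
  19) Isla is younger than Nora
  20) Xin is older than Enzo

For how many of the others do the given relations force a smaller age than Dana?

7

Directly below Dana: Nora, Xin.
One step further: Isla, Enzo (4 so far).
One step further: Udo (5 so far).
One step further: Zane, Kai (7 so far).
Nothing else is reachable below Dana; 7 in all.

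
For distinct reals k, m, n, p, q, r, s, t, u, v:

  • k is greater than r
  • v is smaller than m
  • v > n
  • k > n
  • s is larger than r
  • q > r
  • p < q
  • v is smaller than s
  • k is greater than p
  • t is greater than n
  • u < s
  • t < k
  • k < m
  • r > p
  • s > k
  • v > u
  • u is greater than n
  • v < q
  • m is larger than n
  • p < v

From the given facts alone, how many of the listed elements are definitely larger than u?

4

The elements the relations force above u are v, s, q, m — no chain reaches any other.
That is 4.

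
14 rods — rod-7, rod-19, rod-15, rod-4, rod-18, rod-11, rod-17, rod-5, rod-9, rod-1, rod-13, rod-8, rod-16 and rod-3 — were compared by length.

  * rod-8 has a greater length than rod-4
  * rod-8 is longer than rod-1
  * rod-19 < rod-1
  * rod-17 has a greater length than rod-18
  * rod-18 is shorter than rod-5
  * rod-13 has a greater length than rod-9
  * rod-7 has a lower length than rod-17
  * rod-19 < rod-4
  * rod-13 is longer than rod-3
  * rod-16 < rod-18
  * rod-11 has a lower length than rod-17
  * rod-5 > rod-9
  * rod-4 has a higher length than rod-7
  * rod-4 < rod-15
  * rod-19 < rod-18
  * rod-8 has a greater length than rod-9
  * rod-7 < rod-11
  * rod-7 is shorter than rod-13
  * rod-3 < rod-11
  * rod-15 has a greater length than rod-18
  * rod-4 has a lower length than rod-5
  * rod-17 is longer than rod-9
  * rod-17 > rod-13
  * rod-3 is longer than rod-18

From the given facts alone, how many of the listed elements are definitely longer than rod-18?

6

Directly above rod-18: rod-3, rod-5, rod-15, rod-17.
One step further: rod-11, rod-13 (6 so far).
No other element is forced above rod-18 by the given relations, so the count is 6.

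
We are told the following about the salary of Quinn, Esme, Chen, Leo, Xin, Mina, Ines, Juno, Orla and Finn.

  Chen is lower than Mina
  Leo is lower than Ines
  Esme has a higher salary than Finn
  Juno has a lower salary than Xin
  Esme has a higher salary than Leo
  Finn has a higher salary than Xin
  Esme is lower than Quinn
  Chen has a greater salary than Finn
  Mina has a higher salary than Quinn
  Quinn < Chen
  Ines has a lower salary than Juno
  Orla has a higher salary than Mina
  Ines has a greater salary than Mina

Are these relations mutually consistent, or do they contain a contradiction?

inconsistent

We have Mina < Ines stated directly, yet also Ines < Juno < Xin < Finn < Esme < Quinn < Chen < Mina by chaining the others — so Ines < Mina. Contradiction.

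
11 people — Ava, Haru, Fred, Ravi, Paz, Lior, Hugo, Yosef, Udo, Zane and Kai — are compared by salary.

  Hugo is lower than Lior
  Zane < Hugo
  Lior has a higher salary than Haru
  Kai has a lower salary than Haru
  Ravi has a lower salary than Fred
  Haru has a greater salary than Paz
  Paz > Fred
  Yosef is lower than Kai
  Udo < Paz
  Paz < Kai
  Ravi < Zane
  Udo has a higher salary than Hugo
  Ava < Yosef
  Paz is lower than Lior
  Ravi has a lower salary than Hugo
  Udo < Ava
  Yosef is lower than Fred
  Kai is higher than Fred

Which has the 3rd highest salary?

Chaining the given pairs: Ravi < Zane < Hugo < Udo < Ava < Yosef < Fred < Paz < Kai < Haru < Lior.
The 3rd largest is Kai.

Kai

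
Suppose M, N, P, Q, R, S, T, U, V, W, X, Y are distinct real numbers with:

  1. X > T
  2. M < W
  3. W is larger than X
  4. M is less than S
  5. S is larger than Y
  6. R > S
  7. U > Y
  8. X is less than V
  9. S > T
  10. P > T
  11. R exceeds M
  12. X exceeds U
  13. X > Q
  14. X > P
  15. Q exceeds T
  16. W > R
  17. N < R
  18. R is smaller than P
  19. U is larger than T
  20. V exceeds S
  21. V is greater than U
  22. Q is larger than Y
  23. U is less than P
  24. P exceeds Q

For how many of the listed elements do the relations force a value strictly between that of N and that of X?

Chaining upward from N reaches: R, P, W, V.
Chaining downward from X reaches: T, Y, Q, M, U, S, R, P.
Strictly between N and X are those in both lists: R, P — 2 elements.

2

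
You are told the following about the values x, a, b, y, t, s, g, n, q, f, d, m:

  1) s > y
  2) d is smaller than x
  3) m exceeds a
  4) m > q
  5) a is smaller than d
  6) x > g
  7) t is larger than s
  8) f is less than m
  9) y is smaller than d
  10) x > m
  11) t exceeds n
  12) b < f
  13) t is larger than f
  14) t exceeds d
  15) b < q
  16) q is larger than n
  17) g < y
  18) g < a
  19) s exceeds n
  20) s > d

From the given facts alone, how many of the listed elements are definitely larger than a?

The elements the relations force above a are d, s, m, t, x — no chain reaches any other.
That is 5.

5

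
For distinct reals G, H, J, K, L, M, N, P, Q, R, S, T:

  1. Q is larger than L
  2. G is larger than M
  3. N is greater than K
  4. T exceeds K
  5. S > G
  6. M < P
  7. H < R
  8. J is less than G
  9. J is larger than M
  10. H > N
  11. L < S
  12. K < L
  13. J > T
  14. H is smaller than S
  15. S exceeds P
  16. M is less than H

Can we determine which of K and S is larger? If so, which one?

S

The relevant relations are K < T; T < J; J < G; G < S.
Chaining these gives K < T < J < G < S.
So S is larger.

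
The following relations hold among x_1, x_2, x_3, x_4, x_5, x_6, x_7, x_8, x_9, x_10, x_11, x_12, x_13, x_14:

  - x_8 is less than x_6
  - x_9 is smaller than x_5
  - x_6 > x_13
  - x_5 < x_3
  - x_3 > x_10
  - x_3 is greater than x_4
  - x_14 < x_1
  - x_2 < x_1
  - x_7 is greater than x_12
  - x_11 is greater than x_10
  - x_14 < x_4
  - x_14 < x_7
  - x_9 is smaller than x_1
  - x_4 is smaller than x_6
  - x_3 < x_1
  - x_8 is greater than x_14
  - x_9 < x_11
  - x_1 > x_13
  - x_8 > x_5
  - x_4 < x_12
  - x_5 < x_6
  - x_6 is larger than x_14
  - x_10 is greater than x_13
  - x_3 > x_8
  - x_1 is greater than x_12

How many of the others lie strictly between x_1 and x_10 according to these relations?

1

The relations place x_10 below x_1. An element lies strictly between them when it is forced above x_10 and also forced below x_1.
Above x_10: {x_3, x_11}. Below x_1: {x_9, x_13, x_14, x_4, x_12, x_5, x_8, x_3, x_2}.
Intersection: {x_3} — 1.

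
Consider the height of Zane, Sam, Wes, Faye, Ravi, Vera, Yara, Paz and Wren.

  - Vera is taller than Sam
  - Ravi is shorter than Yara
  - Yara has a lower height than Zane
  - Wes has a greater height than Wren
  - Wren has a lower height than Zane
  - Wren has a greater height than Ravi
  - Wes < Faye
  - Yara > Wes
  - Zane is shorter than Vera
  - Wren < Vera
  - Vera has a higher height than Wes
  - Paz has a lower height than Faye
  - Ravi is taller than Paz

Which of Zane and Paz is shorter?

Chaining the given relations: Paz < Ravi < Wren < Wes < Yara < Zane.
So Paz < Zane; Paz is the shorter of the two.

Paz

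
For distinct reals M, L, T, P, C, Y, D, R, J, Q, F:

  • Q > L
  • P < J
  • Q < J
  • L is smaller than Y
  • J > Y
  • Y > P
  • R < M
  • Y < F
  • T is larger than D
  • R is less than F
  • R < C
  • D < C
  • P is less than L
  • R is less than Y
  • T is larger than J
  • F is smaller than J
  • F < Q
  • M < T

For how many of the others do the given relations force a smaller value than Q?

Directly below Q: L, F.
One step further: R, P, Y (5 so far).
Nothing else is reachable below Q; 5 in all.

5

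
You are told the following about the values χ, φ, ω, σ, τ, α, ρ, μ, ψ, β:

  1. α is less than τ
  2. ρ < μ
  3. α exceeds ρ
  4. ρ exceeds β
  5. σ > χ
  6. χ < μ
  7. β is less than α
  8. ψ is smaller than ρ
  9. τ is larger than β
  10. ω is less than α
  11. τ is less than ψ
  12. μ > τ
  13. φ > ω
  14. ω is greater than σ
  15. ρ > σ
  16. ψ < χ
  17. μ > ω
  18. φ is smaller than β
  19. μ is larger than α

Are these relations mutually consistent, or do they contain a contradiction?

Chaining the given relations yields ψ < χ < σ < ω < φ < β < ρ < α < τ, so ψ < τ. But one relation states τ < ψ. These cannot both hold.

inconsistent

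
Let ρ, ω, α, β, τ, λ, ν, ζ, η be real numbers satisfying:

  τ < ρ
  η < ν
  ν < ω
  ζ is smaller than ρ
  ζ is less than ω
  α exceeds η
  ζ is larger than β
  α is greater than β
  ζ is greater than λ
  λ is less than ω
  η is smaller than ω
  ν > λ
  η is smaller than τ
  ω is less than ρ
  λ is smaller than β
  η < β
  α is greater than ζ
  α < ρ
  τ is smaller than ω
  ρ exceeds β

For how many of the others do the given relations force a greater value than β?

4

Directly above β: ζ, α, ρ.
One step further: ω (4 so far).
No other element is forced above β by the given relations, so the count is 4.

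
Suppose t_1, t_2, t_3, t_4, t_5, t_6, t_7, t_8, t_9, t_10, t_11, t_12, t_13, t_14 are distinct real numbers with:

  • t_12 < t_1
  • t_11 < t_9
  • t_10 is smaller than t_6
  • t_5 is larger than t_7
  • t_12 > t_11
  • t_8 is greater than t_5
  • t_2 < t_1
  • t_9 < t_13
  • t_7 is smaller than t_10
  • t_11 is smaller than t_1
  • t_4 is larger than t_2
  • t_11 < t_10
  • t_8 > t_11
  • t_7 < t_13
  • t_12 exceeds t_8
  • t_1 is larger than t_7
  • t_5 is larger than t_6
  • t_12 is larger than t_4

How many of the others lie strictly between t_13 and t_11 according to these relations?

1

Chaining upward from t_11 reaches: t_9, t_10, t_6, t_5, t_8, t_12, t_1.
Chaining downward from t_13 reaches: t_9, t_7.
Strictly between t_11 and t_13 are those in both lists: t_9 — 1 element.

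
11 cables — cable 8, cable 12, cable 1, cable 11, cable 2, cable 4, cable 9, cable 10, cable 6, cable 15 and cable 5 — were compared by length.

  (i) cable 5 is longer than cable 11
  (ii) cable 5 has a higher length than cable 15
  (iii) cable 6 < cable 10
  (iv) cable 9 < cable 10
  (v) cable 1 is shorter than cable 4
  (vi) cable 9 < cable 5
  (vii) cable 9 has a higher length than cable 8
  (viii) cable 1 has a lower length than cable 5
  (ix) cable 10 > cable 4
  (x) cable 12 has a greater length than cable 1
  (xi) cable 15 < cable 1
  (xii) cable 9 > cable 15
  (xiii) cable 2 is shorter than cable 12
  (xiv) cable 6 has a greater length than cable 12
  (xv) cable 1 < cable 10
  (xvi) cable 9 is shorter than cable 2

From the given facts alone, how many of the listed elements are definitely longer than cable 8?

From cable 8 the given relations immediately reach cable 9.
From those, cable 2, cable 5, cable 10 — 4 in total.
From those, cable 12 — 5 in total.
From those, cable 6 — 6 in total.
Nothing else is reachable above cable 8; 6 in all.

6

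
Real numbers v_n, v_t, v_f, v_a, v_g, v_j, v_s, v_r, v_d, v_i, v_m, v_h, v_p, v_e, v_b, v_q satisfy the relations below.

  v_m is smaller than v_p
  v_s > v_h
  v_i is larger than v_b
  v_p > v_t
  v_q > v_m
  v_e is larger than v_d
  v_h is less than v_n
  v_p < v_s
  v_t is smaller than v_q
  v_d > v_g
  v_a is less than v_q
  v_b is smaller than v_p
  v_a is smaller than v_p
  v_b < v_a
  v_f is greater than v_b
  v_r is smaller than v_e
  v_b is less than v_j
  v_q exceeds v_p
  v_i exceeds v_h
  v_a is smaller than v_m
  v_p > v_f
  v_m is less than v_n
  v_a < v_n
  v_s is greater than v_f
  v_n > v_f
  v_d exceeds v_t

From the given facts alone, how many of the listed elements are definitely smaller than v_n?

The elements the relations force below v_n are v_h, v_b, v_a, v_m, v_f — no chain reaches any other.
That is 5.

5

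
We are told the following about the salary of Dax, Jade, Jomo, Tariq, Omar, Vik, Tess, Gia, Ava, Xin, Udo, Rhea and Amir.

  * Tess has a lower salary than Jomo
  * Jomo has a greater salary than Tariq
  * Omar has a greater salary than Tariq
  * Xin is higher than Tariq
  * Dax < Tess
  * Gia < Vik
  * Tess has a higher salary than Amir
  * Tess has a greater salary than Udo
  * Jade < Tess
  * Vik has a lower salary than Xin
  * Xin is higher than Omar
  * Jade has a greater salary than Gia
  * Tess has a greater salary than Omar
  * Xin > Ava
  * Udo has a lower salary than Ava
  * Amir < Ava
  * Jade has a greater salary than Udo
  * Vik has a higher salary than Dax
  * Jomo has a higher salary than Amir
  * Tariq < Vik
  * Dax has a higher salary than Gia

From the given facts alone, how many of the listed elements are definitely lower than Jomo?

8

The elements the relations force below Jomo are Udo, Gia, Tariq, Amir, Omar, Dax, Jade, Tess — no chain reaches any other.
That is 8.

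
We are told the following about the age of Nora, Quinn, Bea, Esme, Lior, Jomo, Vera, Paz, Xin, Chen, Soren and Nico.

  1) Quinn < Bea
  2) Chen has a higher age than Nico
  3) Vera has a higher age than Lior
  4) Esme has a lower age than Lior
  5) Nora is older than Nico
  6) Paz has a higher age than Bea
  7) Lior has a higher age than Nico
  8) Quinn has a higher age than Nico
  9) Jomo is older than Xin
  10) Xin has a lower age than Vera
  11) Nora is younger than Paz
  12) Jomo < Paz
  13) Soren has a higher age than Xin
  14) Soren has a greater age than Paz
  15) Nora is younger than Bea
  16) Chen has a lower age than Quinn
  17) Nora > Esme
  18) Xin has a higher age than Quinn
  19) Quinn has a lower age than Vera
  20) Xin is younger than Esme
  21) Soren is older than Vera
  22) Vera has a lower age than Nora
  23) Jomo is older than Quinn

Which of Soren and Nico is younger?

Following the relations from Nico: Nico < Quinn < Xin < Esme < Lior < Vera < Nora < Bea < Paz < Soren.
So Nico < Soren; Nico is the younger of the two.

Nico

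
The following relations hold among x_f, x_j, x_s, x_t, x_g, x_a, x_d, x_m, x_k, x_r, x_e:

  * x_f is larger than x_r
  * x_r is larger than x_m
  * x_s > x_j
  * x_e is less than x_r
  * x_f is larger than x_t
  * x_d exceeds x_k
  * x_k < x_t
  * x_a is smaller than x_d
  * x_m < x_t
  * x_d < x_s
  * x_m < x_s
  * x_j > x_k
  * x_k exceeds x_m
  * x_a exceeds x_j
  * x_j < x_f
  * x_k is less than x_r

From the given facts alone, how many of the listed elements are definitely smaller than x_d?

Directly below x_d: x_k, x_a.
One step further: x_m, x_j (4 so far).
No other element is forced below x_d by the given relations, so the count is 4.

4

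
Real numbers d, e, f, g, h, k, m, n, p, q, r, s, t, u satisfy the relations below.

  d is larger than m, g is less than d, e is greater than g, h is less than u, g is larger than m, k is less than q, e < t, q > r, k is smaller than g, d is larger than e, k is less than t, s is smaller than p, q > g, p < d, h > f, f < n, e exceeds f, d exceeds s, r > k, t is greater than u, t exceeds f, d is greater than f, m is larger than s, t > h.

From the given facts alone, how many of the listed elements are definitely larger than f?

The elements the relations force above f are h, u, e, t, d, n — no chain reaches any other.
That is 6.

6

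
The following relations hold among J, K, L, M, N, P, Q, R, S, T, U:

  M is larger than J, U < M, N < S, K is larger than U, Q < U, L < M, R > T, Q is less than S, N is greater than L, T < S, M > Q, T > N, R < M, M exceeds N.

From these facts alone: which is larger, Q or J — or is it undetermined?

undetermined

Following every chain through Q: above Q we get U, K, S, M.
J is not reached, and no chain runs the other way from J to Q.
So the given relations leave the order of Q and J undetermined.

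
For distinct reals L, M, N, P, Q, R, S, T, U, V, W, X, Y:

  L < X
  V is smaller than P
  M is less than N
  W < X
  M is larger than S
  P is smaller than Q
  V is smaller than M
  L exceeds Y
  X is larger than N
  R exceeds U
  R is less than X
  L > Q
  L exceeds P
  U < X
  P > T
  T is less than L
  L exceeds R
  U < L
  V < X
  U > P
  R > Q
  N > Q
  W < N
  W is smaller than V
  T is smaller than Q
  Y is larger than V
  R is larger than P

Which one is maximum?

T is not greatest since T < Q; W is not greatest since W < V; S is not greatest since S < M; V is not greatest since V < M; M is not greatest since M < N; Y is not greatest since Y < L; P is not greatest since P < L; U is not greatest since U < R; Q is not greatest since Q < N; N is not greatest since N < X; R is not greatest since R < X; L is not greatest since L < X.
Only X has nothing above it, so X is the maximum.

X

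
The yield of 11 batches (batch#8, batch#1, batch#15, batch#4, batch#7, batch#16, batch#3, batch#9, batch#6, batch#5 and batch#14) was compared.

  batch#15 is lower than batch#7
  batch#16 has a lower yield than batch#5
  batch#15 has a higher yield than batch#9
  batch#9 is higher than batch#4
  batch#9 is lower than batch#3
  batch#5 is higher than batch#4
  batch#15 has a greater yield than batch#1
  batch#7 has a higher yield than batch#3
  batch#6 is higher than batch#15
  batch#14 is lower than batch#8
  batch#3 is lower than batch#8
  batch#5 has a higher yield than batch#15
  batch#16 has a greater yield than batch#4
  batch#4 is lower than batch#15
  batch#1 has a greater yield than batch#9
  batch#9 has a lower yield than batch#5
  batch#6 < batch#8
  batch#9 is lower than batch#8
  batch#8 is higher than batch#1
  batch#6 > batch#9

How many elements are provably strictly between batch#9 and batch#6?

2

The relations place batch#9 below batch#6. An element lies strictly between them when it is forced above batch#9 and also forced below batch#6.
Above batch#9: {batch#1, batch#3, batch#15, batch#7, batch#5, batch#8}. Below batch#6: {batch#4, batch#1, batch#15}.
Intersection: {batch#1, batch#15} — 2.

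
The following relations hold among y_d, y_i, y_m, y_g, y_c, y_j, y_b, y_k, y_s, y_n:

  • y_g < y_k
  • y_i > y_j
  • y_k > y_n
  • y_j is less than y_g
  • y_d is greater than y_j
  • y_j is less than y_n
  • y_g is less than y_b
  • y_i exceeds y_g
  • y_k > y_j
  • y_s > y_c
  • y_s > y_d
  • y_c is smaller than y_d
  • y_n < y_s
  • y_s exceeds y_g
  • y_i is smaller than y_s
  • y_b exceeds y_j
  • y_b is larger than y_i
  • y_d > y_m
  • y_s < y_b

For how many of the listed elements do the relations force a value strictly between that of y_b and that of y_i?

Chaining upward from y_i reaches: y_s.
Chaining downward from y_b reaches: y_j, y_n, y_g, y_m, y_c, y_d, y_s.
Strictly between y_i and y_b are those in both lists: y_s — 1 element.

1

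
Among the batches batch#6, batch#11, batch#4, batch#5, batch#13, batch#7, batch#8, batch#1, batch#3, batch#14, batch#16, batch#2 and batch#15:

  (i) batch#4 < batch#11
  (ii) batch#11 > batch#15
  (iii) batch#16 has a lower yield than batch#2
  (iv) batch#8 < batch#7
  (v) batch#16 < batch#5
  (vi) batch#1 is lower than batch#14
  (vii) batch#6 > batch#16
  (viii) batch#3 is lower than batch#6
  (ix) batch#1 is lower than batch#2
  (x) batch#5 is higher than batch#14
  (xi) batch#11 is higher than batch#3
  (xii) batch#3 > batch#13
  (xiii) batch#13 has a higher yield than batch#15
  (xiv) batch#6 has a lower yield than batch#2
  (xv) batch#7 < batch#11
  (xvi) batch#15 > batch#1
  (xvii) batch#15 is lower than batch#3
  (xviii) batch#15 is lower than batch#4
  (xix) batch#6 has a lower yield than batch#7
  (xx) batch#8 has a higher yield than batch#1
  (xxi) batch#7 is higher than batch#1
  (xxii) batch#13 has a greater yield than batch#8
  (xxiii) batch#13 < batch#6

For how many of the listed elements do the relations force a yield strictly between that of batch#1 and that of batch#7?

Chaining upward from batch#1 reaches: batch#15, batch#8, batch#14, batch#13, batch#3, batch#5, batch#6, batch#4, batch#11, batch#2.
Chaining downward from batch#7 reaches: batch#15, batch#8, batch#16, batch#13, batch#3, batch#6.
Strictly between batch#1 and batch#7 are those in both lists: batch#15, batch#8, batch#13, batch#3, batch#6 — 5 elements.

5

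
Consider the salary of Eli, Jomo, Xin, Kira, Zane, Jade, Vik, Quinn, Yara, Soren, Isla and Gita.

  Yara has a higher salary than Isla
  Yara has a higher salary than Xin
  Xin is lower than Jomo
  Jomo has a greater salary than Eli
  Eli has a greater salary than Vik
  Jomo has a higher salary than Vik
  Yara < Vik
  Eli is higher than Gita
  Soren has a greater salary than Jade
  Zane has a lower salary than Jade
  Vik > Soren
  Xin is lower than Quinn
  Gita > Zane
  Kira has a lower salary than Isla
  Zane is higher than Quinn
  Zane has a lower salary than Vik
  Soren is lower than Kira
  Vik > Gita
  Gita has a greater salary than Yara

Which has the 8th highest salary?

Soren

Piecing the relations together gives one ordering: Xin < Quinn < Zane < Jade < Soren < Kira < Isla < Yara < Gita < Vik < Eli < Jomo.
The 8th largest is Soren.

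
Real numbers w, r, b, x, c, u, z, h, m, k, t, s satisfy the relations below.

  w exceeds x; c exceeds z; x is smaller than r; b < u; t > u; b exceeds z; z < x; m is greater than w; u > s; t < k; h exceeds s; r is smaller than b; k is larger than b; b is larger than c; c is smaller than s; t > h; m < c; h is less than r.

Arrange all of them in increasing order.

Each adjacent pair is fixed by a given relation: z < x; x < w; w < m; m < c; c < s; s < h; h < r; r < b; b < u; u < t; t < k. Chaining them end to end gives the full order.

z < x < w < m < c < s < h < r < b < u < t < k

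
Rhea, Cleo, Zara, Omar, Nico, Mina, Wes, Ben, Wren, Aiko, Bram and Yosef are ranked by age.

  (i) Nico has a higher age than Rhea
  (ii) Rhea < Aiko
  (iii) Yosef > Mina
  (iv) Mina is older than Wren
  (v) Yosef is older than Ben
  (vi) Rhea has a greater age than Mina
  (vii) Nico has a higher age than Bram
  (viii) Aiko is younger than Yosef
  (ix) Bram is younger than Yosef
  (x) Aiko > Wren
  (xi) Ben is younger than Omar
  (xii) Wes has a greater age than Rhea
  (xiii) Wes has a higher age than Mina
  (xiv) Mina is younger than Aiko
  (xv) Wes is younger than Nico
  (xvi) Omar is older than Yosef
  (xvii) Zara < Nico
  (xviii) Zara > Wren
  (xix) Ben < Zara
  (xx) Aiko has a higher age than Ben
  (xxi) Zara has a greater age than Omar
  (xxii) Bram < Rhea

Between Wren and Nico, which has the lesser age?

Wren < Mina and Mina < Rhea give Wren < Rhea.
With Rhea < Aiko: Wren < Mina < Rhea < Aiko.
With Aiko < Yosef: Wren < Mina < Rhea < Aiko < Yosef.
With Yosef < Omar: Wren < Mina < Rhea < Aiko < Yosef < Omar.
With Omar < Zara: Wren < Mina < Rhea < Aiko < Yosef < Omar < Zara.
With Zara < Nico: Wren < Mina < Rhea < Aiko < Yosef < Omar < Zara < Nico.
So Wren < Nico; Wren is the younger of the two.

Wren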